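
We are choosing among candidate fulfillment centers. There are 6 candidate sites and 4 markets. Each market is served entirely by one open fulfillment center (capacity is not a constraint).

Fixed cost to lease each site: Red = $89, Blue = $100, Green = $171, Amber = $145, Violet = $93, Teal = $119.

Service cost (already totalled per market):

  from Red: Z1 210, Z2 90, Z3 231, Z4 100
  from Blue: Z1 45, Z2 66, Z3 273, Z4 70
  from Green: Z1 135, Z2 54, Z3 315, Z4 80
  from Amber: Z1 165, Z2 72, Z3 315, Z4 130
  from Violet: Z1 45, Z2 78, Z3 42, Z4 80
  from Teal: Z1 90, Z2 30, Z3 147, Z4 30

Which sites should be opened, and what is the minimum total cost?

For any fixed open set, each market goes to its cheapest open site; total = fixed + service.
{Violet}: Z1→Violet 45, Z2→Violet 78, Z3→Violet 42, Z4→Violet 80. Service 245; fixed 93; total 338.
{Violet, Teal}: service 147 + fixed 212 = 359
{Blue, Violet}: Z1→Blue 45, Z2→Blue 66, Z3→Violet 42, Z4→Blue 70. Service 223; fixed 193; total 416.
{Red, Blue, Green, Amber, Violet, Teal}: service 147 + fixed 717 = 864
No other subset beats 338.

Open Violet only; minimum total cost 338.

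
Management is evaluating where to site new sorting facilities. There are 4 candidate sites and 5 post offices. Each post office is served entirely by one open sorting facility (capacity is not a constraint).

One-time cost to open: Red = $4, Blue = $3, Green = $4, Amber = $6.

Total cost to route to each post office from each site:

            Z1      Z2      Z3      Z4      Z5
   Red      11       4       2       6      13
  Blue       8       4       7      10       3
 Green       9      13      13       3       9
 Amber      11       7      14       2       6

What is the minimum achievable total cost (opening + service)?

For any fixed open set, each post office goes to its cheapest open site; total = fixed + service.
{Red, Blue}: Z1→Blue 8, Z2→Red 4, Z3→Red 2, Z4→Red 6, Z5→Blue 3. Service 23; fixed 7; total 30.
{Red, Blue, Green}: service 20 + fixed 11 = 31
{Red, Blue, Amber}: service 19 + fixed 13 = 32
{Red, Blue, Green, Amber}: Z1→Blue 8, Z2→Red 4, Z3→Red 2, Z4→Amber 2, Z5→Blue 3. Service 19; fixed 17; total 36.
No other subset beats 30.

Minimum total cost: 30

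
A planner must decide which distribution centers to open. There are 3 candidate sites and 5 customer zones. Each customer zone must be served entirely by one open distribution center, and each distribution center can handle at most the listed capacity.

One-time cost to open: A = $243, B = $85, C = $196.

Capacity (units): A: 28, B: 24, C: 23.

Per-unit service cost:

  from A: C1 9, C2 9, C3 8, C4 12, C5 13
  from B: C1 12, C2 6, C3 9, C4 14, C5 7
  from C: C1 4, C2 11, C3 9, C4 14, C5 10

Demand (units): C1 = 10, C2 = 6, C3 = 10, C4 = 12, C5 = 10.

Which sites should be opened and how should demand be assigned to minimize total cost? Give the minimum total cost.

Minimum total cost: 776

Open {A, B}: C1→A 9·10=90, C2→A 9·6=54, C3→B 9·10=90, C4→A 12·12=144, C5→B 7·10=70.
Loads: A carries 28/28, B carries 20/24. Service 448; fixed 328; total 776.
Next best feasible plan costs 790.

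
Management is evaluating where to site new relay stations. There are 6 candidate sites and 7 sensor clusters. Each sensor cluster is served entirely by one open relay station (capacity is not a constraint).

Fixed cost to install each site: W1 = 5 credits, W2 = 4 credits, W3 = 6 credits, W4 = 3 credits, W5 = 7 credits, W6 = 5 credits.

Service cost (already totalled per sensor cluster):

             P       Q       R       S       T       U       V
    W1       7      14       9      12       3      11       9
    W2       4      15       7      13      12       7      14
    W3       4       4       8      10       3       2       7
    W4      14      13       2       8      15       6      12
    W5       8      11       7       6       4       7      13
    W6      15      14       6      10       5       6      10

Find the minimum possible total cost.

Minimum total cost: 39

For any fixed open set, each sensor cluster goes to its cheapest open site; total = fixed + service.
{W3, W4}: P→W3 4, Q→W3 4, R→W4 2, S→W4 8, T→W3 3, U→W3 2, V→W3 7. Service 30; fixed 9; total 39.
{W2, W3, W4}: P→W2 4, Q→W3 4, R→W4 2, S→W4 8, T→W3 3, U→W3 2, V→W3 7. Service 30; fixed 13; total 43.
{W1, W3, W4}: service 30 + fixed 14 = 44
{W1, W2, W3, W4, W5, W6}: service 28 + fixed 30 = 58
No other subset beats 39.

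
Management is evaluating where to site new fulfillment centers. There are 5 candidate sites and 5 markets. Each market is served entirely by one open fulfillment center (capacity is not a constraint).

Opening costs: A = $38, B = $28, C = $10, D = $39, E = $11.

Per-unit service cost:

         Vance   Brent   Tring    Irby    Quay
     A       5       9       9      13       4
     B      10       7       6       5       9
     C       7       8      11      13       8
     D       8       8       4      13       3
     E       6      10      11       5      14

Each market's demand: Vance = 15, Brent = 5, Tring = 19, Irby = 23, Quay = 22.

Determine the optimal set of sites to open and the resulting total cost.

For any fixed open set, each market goes to its cheapest open site; total = fixed + service.
{D, E}: Vance→E 6·15=90, Brent→D 8·5=40, Tring→D 4·19=76, Irby→E 5·23=115, Quay→D 3·22=66. Service 387; fixed 50; total 437.
{C, D, E}: service 387 + fixed 60 = 447
{A, D, E}: service 372 + fixed 88 = 460
{A, B, C, D, E}: Vance→A 5·15=75, Brent→B 7·5=35, Tring→D 4·19=76, Irby→B 5·23=115, Quay→D 3·22=66. Service 367; fixed 126; total 493.
No other subset beats 437.

Open D and E; minimum total cost 437.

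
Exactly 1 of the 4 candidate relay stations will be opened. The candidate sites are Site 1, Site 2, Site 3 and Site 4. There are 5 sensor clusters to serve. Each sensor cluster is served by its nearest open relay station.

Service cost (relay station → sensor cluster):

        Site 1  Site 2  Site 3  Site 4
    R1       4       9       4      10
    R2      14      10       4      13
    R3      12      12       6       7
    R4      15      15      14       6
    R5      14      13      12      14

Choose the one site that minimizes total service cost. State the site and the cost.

Choose Site 3 only; total service cost 40.

With exactly 1 open, each sensor cluster uses its cheapest among the chosen.
{Site 3}: R1→Site 3 4, R2→Site 3 4, R3→Site 3 6, R4→Site 3 14, R5→Site 3 12. Service cost 40.
{Site 4}: service cost 50
{Site 1}: service cost 59
Among all 4 size-1 choices, {Site 3} is lowest.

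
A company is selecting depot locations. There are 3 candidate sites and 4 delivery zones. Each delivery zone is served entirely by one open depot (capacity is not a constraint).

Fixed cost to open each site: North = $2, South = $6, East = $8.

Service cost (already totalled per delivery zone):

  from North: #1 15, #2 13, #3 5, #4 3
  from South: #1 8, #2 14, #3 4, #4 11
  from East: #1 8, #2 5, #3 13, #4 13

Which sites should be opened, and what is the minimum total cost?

Open North and East; minimum total cost 31.

For any fixed open set, each delivery zone goes to its cheapest open site; total = fixed + service.
{North, East}: #1→East 8, #2→East 5, #3→North 5, #4→North 3. Service 21; fixed 10; total 31.
{North, South}: service 28 + fixed 8 = 36
{North, South, East}: service 20 + fixed 16 = 36
{North}: service 36 + fixed 2 = 38
No other subset beats 31.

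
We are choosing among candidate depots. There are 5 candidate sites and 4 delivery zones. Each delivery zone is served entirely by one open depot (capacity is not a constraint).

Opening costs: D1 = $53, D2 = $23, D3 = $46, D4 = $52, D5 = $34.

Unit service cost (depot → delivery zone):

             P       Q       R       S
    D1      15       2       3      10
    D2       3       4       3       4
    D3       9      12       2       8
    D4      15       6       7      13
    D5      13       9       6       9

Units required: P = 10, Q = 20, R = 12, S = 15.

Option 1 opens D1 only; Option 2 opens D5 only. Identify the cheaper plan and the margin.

Option 1 is cheaper by 122.

Option 1: {D1}: P→D1 15·10=150, Q→D1 2·20=40, R→D1 3·12=36, S→D1 10·15=150. Service 376; fixed 53; total 429.
Option 2: {D5}: P→D5 13·10=130, Q→D5 9·20=180, R→D5 6·12=72, S→D5 9·15=135. Service 517; fixed 34; total 551.
Difference: |429 − 551| = 122.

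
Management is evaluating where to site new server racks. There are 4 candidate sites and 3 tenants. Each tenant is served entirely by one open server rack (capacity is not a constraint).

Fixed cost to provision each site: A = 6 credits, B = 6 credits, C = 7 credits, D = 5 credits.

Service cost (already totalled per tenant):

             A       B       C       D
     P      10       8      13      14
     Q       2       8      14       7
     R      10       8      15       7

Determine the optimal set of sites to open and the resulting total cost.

Open A only; minimum total cost 28.

For any fixed open set, each tenant goes to its cheapest open site; total = fixed + service.
{A}: P→A 10, Q→A 2, R→A 10. Service 22; fixed 6; total 28.
{A, B}: service 18 + fixed 12 = 30
{A, D}: service 19 + fixed 11 = 30
{A, B, C, D}: service 17 + fixed 24 = 41
(All 15 nonempty subsets were checked; A only is lowest.)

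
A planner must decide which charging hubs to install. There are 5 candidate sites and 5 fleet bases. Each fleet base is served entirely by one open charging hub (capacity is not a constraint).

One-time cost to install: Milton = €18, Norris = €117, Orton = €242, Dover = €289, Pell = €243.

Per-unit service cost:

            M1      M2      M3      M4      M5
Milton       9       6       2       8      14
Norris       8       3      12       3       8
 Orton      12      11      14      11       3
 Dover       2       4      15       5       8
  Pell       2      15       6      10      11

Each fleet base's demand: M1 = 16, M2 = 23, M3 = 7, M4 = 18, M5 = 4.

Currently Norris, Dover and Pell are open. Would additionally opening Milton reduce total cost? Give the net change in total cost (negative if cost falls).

Yes — net change −10 (cost falls by 10).

Current service cost with {Norris, Dover, Pell}: 229.
Adding Milton: each fleet base re-picks its cheapest; new service cost 201, saving 28.
Extra fixed cost: 18. Net change = 18 − 28 = -10.
(Totals: 878 → 868.)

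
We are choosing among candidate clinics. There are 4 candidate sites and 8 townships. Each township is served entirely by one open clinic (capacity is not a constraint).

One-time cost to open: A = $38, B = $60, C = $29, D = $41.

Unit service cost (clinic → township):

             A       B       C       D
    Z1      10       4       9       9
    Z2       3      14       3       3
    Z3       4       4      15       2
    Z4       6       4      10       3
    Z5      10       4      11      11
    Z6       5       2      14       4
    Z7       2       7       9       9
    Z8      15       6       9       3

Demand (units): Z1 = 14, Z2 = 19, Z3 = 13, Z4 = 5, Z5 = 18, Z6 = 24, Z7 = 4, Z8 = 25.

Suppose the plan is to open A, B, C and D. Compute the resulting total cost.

Each township is assigned to its cheapest site among the open ones.
{A, B, C, D}: Z1→B 4·14=56, Z2→A 3·19=57, Z3→D 2·13=26, Z4→D 3·5=15, Z5→B 4·18=72, Z6→B 2·24=48, Z7→A 2·4=8, Z8→D 3·25=75. Service 357; fixed 168; total 525.

Total cost: 525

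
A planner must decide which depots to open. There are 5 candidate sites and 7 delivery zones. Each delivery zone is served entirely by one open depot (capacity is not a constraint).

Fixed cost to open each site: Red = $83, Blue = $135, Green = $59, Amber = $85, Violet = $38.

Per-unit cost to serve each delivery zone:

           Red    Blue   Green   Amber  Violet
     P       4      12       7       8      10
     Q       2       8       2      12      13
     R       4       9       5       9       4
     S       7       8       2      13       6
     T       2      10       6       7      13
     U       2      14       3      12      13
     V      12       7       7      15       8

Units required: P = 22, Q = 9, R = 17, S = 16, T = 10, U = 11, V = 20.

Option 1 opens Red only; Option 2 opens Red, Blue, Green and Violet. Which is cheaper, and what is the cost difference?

Option 1 is cheaper by 52.

Option 1: {Red}: P→Red 4·22=88, Q→Red 2·9=18, R→Red 4·17=68, S→Red 7·16=112, T→Red 2·10=20, U→Red 2·11=22, V→Red 12·20=240. Service 568; fixed 83; total 651.
Option 2: {Red, Blue, Green, Violet}: P→Red 4·22=88, Q→Red 2·9=18, R→Red 4·17=68, S→Green 2·16=32, T→Red 2·10=20, U→Red 2·11=22, V→Blue 7·20=140. Service 388; fixed 315; total 703.
Difference: |651 − 703| = 52.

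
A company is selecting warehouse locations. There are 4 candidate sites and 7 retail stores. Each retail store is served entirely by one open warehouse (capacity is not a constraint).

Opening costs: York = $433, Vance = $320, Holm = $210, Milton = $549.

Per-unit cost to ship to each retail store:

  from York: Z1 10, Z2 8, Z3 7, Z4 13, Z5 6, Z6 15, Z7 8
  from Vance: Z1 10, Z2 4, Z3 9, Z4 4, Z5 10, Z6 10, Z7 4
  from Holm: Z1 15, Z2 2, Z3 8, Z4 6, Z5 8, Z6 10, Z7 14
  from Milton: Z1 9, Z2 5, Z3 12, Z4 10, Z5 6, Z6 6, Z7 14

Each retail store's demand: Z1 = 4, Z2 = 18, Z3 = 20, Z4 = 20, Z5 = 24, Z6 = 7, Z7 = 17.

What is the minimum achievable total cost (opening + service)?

Minimum total cost: 1070

For any fixed open set, each retail store goes to its cheapest open site; total = fixed + service.
{Vance}: Z1→Vance 10·4=40, Z2→Vance 4·18=72, Z3→Vance 9·20=180, Z4→Vance 4·20=80, Z5→Vance 10·24=240, Z6→Vance 10·7=70, Z7→Vance 4·17=68. Service 750; fixed 320; total 1070.
{Holm}: service 876 + fixed 210 = 1086
{Vance, Holm}: service 646 + fixed 530 = 1176
{York, Vance, Holm, Milton}: service 546 + fixed 1512 = 2058
No other subset beats 1070.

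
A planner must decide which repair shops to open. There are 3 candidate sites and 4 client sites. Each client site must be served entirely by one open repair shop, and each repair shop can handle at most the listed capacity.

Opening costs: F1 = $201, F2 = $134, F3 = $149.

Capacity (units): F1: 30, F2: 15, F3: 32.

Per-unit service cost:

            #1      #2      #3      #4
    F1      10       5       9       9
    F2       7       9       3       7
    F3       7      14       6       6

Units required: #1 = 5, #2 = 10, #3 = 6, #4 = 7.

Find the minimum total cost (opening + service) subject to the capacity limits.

Minimum total cost: 402

Open {F3}: #1→F3 7·5=35, #2→F3 14·10=140, #3→F3 6·6=36, #4→F3 6·7=42.
Loads: F3 carries 28/32. Service 253; fixed 149; total 402.
Next best feasible plan costs 418.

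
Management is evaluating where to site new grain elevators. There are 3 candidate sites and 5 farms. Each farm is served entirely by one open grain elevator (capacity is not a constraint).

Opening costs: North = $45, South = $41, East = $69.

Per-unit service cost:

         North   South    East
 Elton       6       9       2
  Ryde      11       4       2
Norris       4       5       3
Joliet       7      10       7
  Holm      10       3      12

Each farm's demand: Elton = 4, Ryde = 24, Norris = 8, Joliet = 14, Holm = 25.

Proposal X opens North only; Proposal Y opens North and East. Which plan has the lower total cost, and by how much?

Proposal X: {North}: Elton→North 6·4=24, Ryde→North 11·24=264, Norris→North 4·8=32, Joliet→North 7·14=98, Holm→North 10·25=250. Service 668; fixed 45; total 713.
Proposal Y: {North, East}: Elton→East 2·4=8, Ryde→East 2·24=48, Norris→East 3·8=24, Joliet→North 7·14=98, Holm→North 10·25=250. Service 428; fixed 114; total 542.
Difference: |713 − 542| = 171.

Proposal Y is cheaper by 171.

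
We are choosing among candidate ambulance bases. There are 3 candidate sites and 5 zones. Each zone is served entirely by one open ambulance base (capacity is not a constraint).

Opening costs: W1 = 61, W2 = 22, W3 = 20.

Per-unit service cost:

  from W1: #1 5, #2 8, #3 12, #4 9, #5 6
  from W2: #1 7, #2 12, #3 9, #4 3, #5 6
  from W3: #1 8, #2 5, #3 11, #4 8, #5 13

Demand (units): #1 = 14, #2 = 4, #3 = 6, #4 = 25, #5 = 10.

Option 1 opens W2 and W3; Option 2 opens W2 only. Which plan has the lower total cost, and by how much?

Option 1 is cheaper by 8.

Option 1: {W2, W3}: #1→W2 7·14=98, #2→W3 5·4=20, #3→W2 9·6=54, #4→W2 3·25=75, #5→W2 6·10=60. Service 307; fixed 42; total 349.
Option 2: {W2}: #1→W2 7·14=98, #2→W2 12·4=48, #3→W2 9·6=54, #4→W2 3·25=75, #5→W2 6·10=60. Service 335; fixed 22; total 357.
Difference: |349 − 357| = 8.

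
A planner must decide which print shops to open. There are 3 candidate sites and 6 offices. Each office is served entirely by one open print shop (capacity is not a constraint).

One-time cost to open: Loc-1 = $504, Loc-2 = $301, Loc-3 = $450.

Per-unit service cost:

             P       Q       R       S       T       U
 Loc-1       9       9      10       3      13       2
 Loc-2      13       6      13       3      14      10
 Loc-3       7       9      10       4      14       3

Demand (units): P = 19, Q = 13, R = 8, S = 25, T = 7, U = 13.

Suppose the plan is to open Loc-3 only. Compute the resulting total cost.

Total cost: 1017

Each office is assigned to its cheapest site among the open ones.
{Loc-3}: P→Loc-3 7·19=133, Q→Loc-3 9·13=117, R→Loc-3 10·8=80, S→Loc-3 4·25=100, T→Loc-3 14·7=98, U→Loc-3 3·13=39. Service 567; fixed 450; total 1017.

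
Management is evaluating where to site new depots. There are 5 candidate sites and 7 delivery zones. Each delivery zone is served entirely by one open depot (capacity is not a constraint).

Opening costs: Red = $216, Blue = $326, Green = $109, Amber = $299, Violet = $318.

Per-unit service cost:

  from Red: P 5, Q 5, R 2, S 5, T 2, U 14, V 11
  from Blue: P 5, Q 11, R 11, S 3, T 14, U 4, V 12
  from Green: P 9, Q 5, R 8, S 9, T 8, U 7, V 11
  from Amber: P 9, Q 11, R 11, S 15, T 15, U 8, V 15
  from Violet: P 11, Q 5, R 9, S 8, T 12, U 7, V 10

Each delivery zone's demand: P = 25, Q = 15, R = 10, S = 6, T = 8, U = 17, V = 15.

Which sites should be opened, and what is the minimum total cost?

For any fixed open set, each delivery zone goes to its cheapest open site; total = fixed + service.
{Red, Green}: P→Red 5·25=125, Q→Red 5·15=75, R→Red 2·10=20, S→Red 5·6=30, T→Red 2·8=16, U→Green 7·17=119, V→Red 11·15=165. Service 550; fixed 325; total 875.
{Red}: service 669 + fixed 216 = 885
{Green}: P→Green 9·25=225, Q→Green 5·15=75, R→Green 8·10=80, S→Green 9·6=54, T→Green 8·8=64, U→Green 7·17=119, V→Green 11·15=165. Service 782; fixed 109; total 891.
{Red, Blue, Green, Amber, Violet}: service 472 + fixed 1268 = 1740
No other subset beats 875.

Open Red and Green; minimum total cost 875.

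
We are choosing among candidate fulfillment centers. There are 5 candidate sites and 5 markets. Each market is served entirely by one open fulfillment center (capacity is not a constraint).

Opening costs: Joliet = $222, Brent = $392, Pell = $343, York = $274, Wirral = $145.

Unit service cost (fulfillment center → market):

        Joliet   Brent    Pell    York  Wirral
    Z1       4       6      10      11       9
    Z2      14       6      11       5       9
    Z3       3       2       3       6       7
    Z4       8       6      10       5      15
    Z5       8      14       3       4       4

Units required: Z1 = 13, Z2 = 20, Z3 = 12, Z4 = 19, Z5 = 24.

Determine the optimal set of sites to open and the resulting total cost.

For any fixed open set, each market goes to its cheapest open site; total = fixed + service.
{York}: Z1→York 11·13=143, Z2→York 5·20=100, Z3→York 6·12=72, Z4→York 5·19=95, Z5→York 4·24=96. Service 506; fixed 274; total 780.
{Joliet, York}: service 379 + fixed 496 = 875
{Joliet, Wirral}: Z1→Joliet 4·13=52, Z2→Wirral 9·20=180, Z3→Joliet 3·12=36, Z4→Joliet 8·19=152, Z5→Wirral 4·24=96. Service 516; fixed 367; total 883.
{Joliet, Brent, Pell, York, Wirral}: Z1→Joliet 4·13=52, Z2→York 5·20=100, Z3→Brent 2·12=24, Z4→York 5·19=95, Z5→Pell 3·24=72. Service 343; fixed 1376; total 1719.
No other subset beats 780.

Open York only; minimum total cost 780.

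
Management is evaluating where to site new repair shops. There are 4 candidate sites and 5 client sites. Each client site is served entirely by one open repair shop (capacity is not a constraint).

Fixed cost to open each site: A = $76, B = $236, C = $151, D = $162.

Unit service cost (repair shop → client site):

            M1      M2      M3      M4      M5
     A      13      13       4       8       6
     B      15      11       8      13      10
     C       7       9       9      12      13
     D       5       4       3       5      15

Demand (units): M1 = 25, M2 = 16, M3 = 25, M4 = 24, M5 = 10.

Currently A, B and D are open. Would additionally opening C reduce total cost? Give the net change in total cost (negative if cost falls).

No — net change +151 (cost rises by 151).

Current service cost with {A, B, D}: 444.
Adding C: each client site re-picks its cheapest; new service cost 444, saving 0.
Extra fixed cost: 151. Net change = 151 − 0 = 151.
(Totals: 918 → 1069.)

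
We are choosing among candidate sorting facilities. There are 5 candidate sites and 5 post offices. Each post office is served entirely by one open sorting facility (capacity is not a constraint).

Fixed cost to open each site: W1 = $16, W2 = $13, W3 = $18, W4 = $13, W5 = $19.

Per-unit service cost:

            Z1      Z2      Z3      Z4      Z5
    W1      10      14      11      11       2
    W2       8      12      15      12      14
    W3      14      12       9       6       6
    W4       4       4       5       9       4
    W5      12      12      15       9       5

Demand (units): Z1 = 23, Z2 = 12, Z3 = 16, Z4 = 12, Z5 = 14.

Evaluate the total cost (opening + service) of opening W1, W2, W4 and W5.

Total cost: 417

Each post office is assigned to its cheapest site among the open ones.
{W1, W2, W4, W5}: Z1→W4 4·23=92, Z2→W4 4·12=48, Z3→W4 5·16=80, Z4→W4 9·12=108, Z5→W1 2·14=28. Service 356; fixed 61; total 417.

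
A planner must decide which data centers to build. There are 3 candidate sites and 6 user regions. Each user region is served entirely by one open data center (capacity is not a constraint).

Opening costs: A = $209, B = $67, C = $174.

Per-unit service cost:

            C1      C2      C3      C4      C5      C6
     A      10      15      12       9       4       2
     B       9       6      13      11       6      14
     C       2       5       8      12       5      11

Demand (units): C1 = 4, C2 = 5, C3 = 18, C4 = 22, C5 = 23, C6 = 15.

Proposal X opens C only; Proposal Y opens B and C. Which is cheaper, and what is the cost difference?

Proposal X: {C}: C1→C 2·4=8, C2→C 5·5=25, C3→C 8·18=144, C4→C 12·22=264, C5→C 5·23=115, C6→C 11·15=165. Service 721; fixed 174; total 895.
Proposal Y: {B, C}: C1→C 2·4=8, C2→C 5·5=25, C3→C 8·18=144, C4→B 11·22=242, C5→C 5·23=115, C6→C 11·15=165. Service 699; fixed 241; total 940.
Difference: |895 − 940| = 45.

Proposal X is cheaper by 45.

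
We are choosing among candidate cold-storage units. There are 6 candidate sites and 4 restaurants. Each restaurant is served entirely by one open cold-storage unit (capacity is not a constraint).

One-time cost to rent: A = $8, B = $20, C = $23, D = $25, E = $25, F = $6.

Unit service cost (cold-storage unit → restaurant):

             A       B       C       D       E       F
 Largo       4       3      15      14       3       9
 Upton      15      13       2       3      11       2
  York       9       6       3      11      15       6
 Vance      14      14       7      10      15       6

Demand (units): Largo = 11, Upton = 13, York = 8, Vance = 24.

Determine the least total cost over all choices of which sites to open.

For any fixed open set, each restaurant goes to its cheapest open site; total = fixed + service.
{A, C, F}: Largo→A 4·11=44, Upton→C 2·13=26, York→C 3·8=24, Vance→F 6·24=144. Service 238; fixed 37; total 275.
{A, F}: service 262 + fixed 14 = 276
{B, C, F}: service 227 + fixed 49 = 276
{A, B, C, D, E, F}: service 227 + fixed 107 = 334
No other subset beats 275.

Minimum total cost: 275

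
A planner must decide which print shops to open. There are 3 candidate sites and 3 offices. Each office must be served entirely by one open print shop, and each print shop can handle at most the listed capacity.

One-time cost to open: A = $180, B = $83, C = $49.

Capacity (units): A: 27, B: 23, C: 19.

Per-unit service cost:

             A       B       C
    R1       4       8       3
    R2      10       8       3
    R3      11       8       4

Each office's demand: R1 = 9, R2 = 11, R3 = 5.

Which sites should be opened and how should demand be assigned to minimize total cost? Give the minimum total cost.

Minimum total cost: 257

Open {B, C}: R1→B 8·9=72, R2→C 3·11=33, R3→C 4·5=20.
Loads: B carries 9/23, C carries 16/19. Service 125; fixed 132; total 257.
Next best feasible plan costs 267.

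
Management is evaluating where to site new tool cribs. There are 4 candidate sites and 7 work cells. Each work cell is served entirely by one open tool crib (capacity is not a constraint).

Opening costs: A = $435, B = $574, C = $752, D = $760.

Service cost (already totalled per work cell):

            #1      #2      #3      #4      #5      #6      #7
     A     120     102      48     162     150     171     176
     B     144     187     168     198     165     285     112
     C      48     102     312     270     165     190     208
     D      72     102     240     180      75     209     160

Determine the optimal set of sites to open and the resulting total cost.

For any fixed open set, each work cell goes to its cheapest open site; total = fixed + service.
{A}: #1→A 120, #2→A 102, #3→A 48, #4→A 162, #5→A 150, #6→A 171, #7→A 176. Service 929; fixed 435; total 1364.
{D}: service 1038 + fixed 760 = 1798
{B}: service 1259 + fixed 574 = 1833
{A, B, C, D}: service 718 + fixed 2521 = 3239
No other subset beats 1364.

Open A only; minimum total cost 1364.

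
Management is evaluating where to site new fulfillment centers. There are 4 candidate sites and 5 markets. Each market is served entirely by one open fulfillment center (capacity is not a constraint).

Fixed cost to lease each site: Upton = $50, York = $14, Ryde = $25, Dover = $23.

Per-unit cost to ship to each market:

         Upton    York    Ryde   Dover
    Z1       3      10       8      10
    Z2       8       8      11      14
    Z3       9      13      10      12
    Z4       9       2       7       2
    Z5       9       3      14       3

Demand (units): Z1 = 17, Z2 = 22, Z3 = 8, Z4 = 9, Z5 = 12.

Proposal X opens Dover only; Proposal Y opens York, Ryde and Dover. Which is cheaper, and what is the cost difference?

Proposal X: {Dover}: Z1→Dover 10·17=170, Z2→Dover 14·22=308, Z3→Dover 12·8=96, Z4→Dover 2·9=18, Z5→Dover 3·12=36. Service 628; fixed 23; total 651.
Proposal Y: {York, Ryde, Dover}: Z1→Ryde 8·17=136, Z2→York 8·22=176, Z3→Ryde 10·8=80, Z4→York 2·9=18, Z5→York 3·12=36. Service 446; fixed 62; total 508.
Difference: |651 − 508| = 143.

Proposal Y is cheaper by 143.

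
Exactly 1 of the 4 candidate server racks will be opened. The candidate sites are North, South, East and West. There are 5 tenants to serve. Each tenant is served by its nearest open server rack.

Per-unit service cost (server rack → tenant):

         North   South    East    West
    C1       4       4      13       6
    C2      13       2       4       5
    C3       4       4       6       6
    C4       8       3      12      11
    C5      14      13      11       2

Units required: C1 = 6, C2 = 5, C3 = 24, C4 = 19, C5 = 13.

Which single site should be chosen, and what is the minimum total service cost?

With exactly 1 open, each tenant uses its cheapest among the chosen.
{South}: C1→South 4·6=24, C2→South 2·5=10, C3→South 4·24=96, C4→South 3·19=57, C5→South 13·13=169. Service cost 356.
{West}: service cost 440
{North}: service cost 519
Among all 4 size-1 choices, {South} is lowest.

Choose South only; total service cost 356.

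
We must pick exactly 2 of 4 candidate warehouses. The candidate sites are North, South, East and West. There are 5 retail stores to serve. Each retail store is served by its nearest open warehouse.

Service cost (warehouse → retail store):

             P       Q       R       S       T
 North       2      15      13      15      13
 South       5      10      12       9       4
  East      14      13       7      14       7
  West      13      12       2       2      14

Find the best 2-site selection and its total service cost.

Choose South and West; total service cost 23.

With exactly 2 open, each retail store uses its cheapest among the chosen.
{South, West}: P→South 5, Q→South 10, R→West 2, S→West 2, T→South 4. Service cost 23.
{North, West}: service cost 31
{South, East}: service cost 35
Among all 6 size-2 choices, {South, West} is lowest.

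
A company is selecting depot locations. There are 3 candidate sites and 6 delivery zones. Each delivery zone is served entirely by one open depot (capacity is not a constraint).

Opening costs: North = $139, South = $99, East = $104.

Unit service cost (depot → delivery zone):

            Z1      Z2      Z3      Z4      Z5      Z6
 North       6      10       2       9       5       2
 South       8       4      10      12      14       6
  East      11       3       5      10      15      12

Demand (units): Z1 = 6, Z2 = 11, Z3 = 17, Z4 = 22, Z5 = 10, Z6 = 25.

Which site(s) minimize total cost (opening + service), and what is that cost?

For any fixed open set, each delivery zone goes to its cheapest open site; total = fixed + service.
{North}: Z1→North 6·6=36, Z2→North 10·11=110, Z3→North 2·17=34, Z4→North 9·22=198, Z5→North 5·10=50, Z6→North 2·25=50. Service 478; fixed 139; total 617.
{North, East}: Z1→North 6·6=36, Z2→East 3·11=33, Z3→North 2·17=34, Z4→North 9·22=198, Z5→North 5·10=50, Z6→North 2·25=50. Service 401; fixed 243; total 644.
{North, South}: Z1→North 6·6=36, Z2→South 4·11=44, Z3→North 2·17=34, Z4→North 9·22=198, Z5→North 5·10=50, Z6→North 2·25=50. Service 412; fixed 238; total 650.
{North, South, East}: service 401 + fixed 342 = 743
No other subset beats 617.

Open North only; minimum total cost 617.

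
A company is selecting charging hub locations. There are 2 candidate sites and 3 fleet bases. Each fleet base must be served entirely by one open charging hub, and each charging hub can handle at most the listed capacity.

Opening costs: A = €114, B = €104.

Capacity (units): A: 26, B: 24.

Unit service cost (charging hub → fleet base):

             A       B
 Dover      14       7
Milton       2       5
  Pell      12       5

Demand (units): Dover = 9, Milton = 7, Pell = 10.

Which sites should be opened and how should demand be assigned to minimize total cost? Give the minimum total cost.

Minimum total cost: 345

Open {A, B}: Dover→B 7·9=63, Milton→A 2·7=14, Pell→B 5·10=50.
Loads: A carries 7/26, B carries 19/24. Service 127; fixed 218; total 345.
Next best feasible plan costs 374.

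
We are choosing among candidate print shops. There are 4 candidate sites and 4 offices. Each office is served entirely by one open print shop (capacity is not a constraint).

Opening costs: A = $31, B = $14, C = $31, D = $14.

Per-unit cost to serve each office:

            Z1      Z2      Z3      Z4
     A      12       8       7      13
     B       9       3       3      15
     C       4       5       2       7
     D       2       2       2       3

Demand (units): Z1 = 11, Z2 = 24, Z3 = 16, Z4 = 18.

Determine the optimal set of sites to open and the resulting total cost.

For any fixed open set, each office goes to its cheapest open site; total = fixed + service.
{D}: Z1→D 2·11=22, Z2→D 2·24=48, Z3→D 2·16=32, Z4→D 3·18=54. Service 156; fixed 14; total 170.
{B, D}: service 156 + fixed 28 = 184
{A, D}: Z1→D 2·11=22, Z2→D 2·24=48, Z3→D 2·16=32, Z4→D 3·18=54. Service 156; fixed 45; total 201.
{A, B, C, D}: service 156 + fixed 90 = 246
No other subset beats 170.

Open D only; minimum total cost 170.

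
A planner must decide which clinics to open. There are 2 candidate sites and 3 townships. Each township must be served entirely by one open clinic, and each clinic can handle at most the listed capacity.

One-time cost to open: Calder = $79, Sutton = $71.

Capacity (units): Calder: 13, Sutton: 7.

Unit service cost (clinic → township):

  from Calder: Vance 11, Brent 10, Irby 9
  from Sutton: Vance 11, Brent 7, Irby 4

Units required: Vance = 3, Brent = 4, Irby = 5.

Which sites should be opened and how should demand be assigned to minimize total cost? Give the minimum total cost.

Minimum total cost: 197

Open {Calder}: Vance→Calder 11·3=33, Brent→Calder 10·4=40, Irby→Calder 9·5=45.
Loads: Calder carries 12/13. Service 118; fixed 79; total 197.
Next best feasible plan costs 243.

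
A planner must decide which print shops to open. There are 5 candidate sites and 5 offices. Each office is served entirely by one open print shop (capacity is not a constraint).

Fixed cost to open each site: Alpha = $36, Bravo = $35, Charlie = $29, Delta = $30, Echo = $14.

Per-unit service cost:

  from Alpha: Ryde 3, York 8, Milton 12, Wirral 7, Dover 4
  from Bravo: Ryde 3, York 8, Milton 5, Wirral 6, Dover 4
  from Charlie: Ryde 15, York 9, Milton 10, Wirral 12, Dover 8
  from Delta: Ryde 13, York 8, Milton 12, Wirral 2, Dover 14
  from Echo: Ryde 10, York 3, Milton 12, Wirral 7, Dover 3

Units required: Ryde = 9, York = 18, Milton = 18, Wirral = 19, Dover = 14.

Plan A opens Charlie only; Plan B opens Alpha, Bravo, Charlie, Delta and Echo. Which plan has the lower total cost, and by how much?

Plan B is cheaper by 451.

Plan A: {Charlie}: Ryde→Charlie 15·9=135, York→Charlie 9·18=162, Milton→Charlie 10·18=180, Wirral→Charlie 12·19=228, Dover→Charlie 8·14=112. Service 817; fixed 29; total 846.
Plan B: {Alpha, Bravo, Charlie, Delta, Echo}: Ryde→Alpha 3·9=27, York→Echo 3·18=54, Milton→Bravo 5·18=90, Wirral→Delta 2·19=38, Dover→Echo 3·14=42. Service 251; fixed 144; total 395.
Difference: |846 − 395| = 451.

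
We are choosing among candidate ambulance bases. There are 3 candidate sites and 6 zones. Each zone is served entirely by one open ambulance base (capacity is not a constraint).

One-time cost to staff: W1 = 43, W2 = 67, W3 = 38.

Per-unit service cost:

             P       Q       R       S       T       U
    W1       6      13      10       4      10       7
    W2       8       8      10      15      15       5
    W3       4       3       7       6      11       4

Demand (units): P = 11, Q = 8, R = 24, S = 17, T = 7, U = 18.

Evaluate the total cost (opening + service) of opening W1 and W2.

Each zone is assigned to its cheapest site among the open ones.
{W1, W2}: P→W1 6·11=66, Q→W2 8·8=64, R→W1 10·24=240, S→W1 4·17=68, T→W1 10·7=70, U→W2 5·18=90. Service 598; fixed 110; total 708.

Total cost: 708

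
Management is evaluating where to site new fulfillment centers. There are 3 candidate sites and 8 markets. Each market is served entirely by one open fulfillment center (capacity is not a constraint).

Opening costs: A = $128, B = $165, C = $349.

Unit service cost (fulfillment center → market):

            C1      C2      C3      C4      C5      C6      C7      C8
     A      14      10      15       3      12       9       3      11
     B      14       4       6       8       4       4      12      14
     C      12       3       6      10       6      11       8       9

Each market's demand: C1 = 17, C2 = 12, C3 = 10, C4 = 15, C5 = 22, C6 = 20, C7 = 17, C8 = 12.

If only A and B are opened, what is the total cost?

Total cost: 1035

Each market is assigned to its cheapest site among the open ones.
{A, B}: C1→A 14·17=238, C2→B 4·12=48, C3→B 6·10=60, C4→A 3·15=45, C5→B 4·22=88, C6→B 4·20=80, C7→A 3·17=51, C8→A 11·12=132. Service 742; fixed 293; total 1035.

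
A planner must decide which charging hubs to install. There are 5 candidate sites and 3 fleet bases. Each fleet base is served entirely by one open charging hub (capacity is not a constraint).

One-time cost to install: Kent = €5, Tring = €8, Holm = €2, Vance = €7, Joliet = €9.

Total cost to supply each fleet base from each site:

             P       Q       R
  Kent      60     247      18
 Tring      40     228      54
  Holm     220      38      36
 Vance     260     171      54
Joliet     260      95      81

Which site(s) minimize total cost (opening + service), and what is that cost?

Open Kent, Tring and Holm; minimum total cost 111.

For any fixed open set, each fleet base goes to its cheapest open site; total = fixed + service.
{Kent, Tring, Holm}: P→Tring 40, Q→Holm 38, R→Kent 18. Service 96; fixed 15; total 111.
{Kent, Tring, Holm, Vance}: service 96 + fixed 22 = 118
{Kent, Tring, Holm, Joliet}: service 96 + fixed 24 = 120
{Kent, Tring, Holm, Vance, Joliet}: service 96 + fixed 31 = 127
No other subset beats 111.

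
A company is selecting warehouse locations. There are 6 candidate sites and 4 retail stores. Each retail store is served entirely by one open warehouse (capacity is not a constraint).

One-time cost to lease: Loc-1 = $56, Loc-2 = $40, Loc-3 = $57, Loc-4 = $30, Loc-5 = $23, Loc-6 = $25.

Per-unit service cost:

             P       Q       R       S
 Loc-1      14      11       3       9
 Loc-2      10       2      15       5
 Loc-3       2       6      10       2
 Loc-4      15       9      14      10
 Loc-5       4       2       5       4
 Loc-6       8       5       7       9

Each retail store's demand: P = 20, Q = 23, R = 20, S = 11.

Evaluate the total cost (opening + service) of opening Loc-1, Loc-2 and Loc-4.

Each retail store is assigned to its cheapest site among the open ones.
{Loc-1, Loc-2, Loc-4}: P→Loc-2 10·20=200, Q→Loc-2 2·23=46, R→Loc-1 3·20=60, S→Loc-2 5·11=55. Service 361; fixed 126; total 487.

Total cost: 487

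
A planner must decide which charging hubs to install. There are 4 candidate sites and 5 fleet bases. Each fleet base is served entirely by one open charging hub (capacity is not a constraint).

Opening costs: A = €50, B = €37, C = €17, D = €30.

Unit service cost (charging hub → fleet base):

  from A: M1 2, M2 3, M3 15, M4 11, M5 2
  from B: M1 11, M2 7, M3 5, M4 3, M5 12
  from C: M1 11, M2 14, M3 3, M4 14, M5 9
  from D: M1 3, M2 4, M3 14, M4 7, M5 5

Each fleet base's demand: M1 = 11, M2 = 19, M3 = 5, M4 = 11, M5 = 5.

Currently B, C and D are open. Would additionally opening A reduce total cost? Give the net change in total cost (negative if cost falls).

No — net change +5 (cost rises by 5).

Current service cost with {B, C, D}: 182.
Adding A: each fleet base re-picks its cheapest; new service cost 137, saving 45.
Extra fixed cost: 50. Net change = 50 − 45 = 5.
(Totals: 266 → 271.)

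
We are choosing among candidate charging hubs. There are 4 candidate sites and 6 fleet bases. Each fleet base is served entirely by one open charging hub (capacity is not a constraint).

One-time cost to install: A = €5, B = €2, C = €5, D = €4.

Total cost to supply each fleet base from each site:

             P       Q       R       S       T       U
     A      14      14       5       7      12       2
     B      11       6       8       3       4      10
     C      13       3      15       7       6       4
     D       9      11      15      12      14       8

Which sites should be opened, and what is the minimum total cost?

For any fixed open set, each fleet base goes to its cheapest open site; total = fixed + service.
{A, B}: P→B 11, Q→B 6, R→A 5, S→B 3, T→B 4, U→A 2. Service 31; fixed 7; total 38.
{A, B, C}: service 28 + fixed 12 = 40
{A, B, D}: service 29 + fixed 11 = 40
{A, B, C, D}: service 26 + fixed 16 = 42
No other subset beats 38.

Open A and B; minimum total cost 38.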